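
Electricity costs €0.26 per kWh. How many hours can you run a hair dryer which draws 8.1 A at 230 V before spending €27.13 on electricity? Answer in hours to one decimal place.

Power = 8.1 A × 230 V = 1863 W = 1.863 kW
Energy available = €27.13 ÷ €0.26/kWh = 104.3462 kWh
Hours = 104.3462 kWh ÷ 1.863 kW = 56.0 h

56.0 h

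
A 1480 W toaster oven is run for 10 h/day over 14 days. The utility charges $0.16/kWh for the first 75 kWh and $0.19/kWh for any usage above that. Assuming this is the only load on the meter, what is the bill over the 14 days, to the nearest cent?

$37.12

Runtime = 10 h/day × 14 days = 140 h
Energy = 1.48 kW × 140 h = 207.2 kWh
Tier 1 (0–75 kWh): 75 × $0.16 = $12
Above 75 kWh: 132.2 × $0.19 = $25.118
Bill = $37.12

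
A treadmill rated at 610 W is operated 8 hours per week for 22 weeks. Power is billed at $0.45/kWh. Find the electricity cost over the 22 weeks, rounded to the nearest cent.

Runtime = 8 h/week × 22 weeks = 176 h
Energy = 0.61 kW × 176 h = 107.36 kWh
Cost = 107.36 kWh × $0.45/kWh = $48.31

$48.31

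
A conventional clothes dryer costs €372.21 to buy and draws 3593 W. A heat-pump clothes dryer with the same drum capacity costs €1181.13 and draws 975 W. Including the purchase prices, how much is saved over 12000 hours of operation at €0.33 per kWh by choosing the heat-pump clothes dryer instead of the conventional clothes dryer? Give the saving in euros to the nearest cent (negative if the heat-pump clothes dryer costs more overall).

conventional clothes dryer: €372.21 + (3593/1000) kW × 12000 h × €0.33 = €372.21 + €14228.28 = €14600.49
heat-pump clothes dryer: €1181.13 + (975/1000) kW × 12000 h × €0.33 = €1181.13 + €3861 = €5042.13
Saving = €14600.49 − €5042.13 = €9558.36

€9558.36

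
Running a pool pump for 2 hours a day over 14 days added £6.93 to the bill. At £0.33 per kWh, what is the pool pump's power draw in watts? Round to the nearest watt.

750 W

Energy = £6.93 ÷ £0.33/kWh = 21 kWh
Runtime = 2 h/day × 14 days = 28 h
Power = 21 kWh ÷ 28 h = 0.75 kW = 750 W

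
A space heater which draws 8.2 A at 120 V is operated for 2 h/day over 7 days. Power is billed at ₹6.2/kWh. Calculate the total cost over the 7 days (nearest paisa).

Power = 8.2 A × 120 V = 984 W = 0.984 kW
Runtime = 2 h/day × 7 days = 14 h
Energy = 0.984 kW × 14 h = 13.776 kWh
Cost = 13.776 kWh × ₹6.2/kWh = ₹85.41

₹85.41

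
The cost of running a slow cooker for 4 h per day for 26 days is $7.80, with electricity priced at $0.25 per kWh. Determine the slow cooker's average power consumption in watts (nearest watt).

Energy = $7.80 ÷ $0.25/kWh = 31.2 kWh
Runtime = 4 h/day × 26 days = 104 h
Power = 31.2 kWh ÷ 104 h = 0.3 kW = 300 W

300 W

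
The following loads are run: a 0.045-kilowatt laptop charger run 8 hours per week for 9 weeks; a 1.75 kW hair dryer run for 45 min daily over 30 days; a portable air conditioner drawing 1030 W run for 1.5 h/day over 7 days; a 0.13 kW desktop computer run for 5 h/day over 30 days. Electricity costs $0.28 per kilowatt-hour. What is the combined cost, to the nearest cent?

laptop charger: Runtime = 8 h/week × 9 weeks = 72 h
laptop charger: 0.045 kW × 72 h = 3.24 kWh
hair dryer: Runtime = 45 min × 30 = 1350 min = 22.5 h
hair dryer: 1.75 kW × 22.5 h = 39.375 kWh
portable air conditioner: Runtime = 1.5 h/day × 7 days = 10.5 h
portable air conditioner: 1.03 kW × 10.5 h = 10.815 kWh
desktop computer: Runtime = 5 h/day × 30 days = 150 h
desktop computer: 0.13 kW × 150 h = 19.5 kWh
Total energy = 72.93 kWh
Cost = 72.93 × $0.28 = $20.42

$20.42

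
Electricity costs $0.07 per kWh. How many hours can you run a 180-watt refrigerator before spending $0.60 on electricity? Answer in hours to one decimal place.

47.6 h

Energy available = $0.60 ÷ $0.07/kWh = 8.5714 kWh
Hours = 8.5714 kWh ÷ 0.18 kW = 47.6 h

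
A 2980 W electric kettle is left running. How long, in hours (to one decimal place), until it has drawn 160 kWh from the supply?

53.7 h

Hours = 160 kWh ÷ 2.98 kW = 53.7 h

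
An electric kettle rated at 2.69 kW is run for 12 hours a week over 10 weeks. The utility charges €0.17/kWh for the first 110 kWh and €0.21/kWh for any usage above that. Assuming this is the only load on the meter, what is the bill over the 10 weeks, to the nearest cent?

€63.39

Runtime = 12 h/week × 10 weeks = 120 h
Energy = 2.69 kW × 120 h = 322.8 kWh
Tier 1 (0–110 kWh): 110 × €0.17 = €18.7
Above 110 kWh: 212.8 × €0.21 = €44.688
Bill = €63.39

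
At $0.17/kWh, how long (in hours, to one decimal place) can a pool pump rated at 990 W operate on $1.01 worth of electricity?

Energy available = $1.01 ÷ $0.17/kWh = 5.9412 kWh
Hours = 5.9412 kWh ÷ 0.99 kW = 6.0 h

6.0 h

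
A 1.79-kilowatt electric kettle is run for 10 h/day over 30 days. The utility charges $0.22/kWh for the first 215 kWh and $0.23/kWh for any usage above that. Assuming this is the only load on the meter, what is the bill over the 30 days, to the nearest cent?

$121.36

Runtime = 10 h/day × 30 days = 300 h
Energy = 1.79 kW × 300 h = 537 kWh
Tier 1 (0–215 kWh): 215 × $0.22 = $47.3
Above 215 kWh: 322 × $0.23 = $74.06
Bill = $121.36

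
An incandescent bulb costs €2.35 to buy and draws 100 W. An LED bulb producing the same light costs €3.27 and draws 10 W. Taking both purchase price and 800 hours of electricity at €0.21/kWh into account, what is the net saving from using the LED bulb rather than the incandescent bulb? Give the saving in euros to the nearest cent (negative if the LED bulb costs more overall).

incandescent bulb: €2.35 + (100/1000) kW × 800 h × €0.21 = €2.35 + €16.8 = €19.15
LED bulb: €3.27 + (10/1000) kW × 800 h × €0.21 = €3.27 + €1.68 = €4.95
Saving = €19.15 − €4.95 = €14.2

€14.20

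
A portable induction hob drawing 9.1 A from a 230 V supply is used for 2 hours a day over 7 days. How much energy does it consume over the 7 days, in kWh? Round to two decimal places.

29.30 kWh

Power = 9.1 A × 230 V = 2093 W = 2.093 kW
Runtime = 2 h/day × 7 days = 14 h
Energy = 2.093 kW × 14 h = 29.302 kWh ≈ 29.30 kWh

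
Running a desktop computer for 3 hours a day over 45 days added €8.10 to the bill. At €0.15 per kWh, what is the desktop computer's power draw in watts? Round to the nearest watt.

400 W

Energy = €8.10 ÷ €0.15/kWh = 54 kWh
Runtime = 3 h/day × 45 days = 135 h
Power = 54 kWh ÷ 135 h = 0.4 kW = 400 W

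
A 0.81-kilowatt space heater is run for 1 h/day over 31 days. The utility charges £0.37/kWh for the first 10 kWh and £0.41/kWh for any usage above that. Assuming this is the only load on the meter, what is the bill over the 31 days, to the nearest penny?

£9.90

Runtime = 1 h/day × 31 days = 31 h
Energy = 0.81 kW × 31 h = 25.11 kWh
Tier 1 (0–10 kWh): 10 × £0.37 = £3.7
Above 10 kWh: 15.11 × £0.41 = £6.1951
Bill = £9.90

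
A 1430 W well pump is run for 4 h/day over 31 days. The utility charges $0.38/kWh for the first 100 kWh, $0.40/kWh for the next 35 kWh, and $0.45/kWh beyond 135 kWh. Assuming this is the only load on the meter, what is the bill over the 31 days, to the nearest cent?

$71.04

Runtime = 4 h/day × 31 days = 124 h
Energy = 1.43 kW × 124 h = 177.32 kWh
Tier 1 (0–100 kWh): 100 × $0.38 = $38
Tier 2 (100–135 kWh): 35 × $0.40 = $14
Above 135 kWh: 42.32 × $0.45 = $19.044
Bill = $71.04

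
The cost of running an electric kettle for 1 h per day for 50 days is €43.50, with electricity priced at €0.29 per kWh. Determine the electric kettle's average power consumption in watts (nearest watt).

Energy = €43.50 ÷ €0.29/kWh = 150 kWh
Runtime = 1 h/day × 50 days = 50 h
Power = 150 kWh ÷ 50 h = 3 kW = 3000 W

3000 W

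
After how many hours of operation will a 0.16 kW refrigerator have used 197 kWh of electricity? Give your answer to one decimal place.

1231.3 h

Hours = 197 kWh ÷ 0.16 kW = 1231.3 h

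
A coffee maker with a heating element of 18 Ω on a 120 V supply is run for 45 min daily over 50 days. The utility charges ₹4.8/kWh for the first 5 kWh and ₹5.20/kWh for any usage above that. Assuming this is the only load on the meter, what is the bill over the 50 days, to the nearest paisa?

₹154.00

Power = V²/R = 120²/18 = 800 W = 0.8 kW
Runtime = 45 min × 50 = 2250 min = 37.5 h
Energy = 0.8 kW × 37.5 h = 30 kWh
Tier 1 (0–5 kWh): 5 × ₹4.8 = ₹24
Above 5 kWh: 25 × ₹5.20 = ₹130
Bill = ₹154.00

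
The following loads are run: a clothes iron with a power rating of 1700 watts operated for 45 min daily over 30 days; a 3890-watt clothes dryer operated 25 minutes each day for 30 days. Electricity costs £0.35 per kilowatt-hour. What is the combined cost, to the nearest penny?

clothes iron: Runtime = 45 min × 30 = 1350 min = 22.5 h
clothes iron: 1.7 kW × 22.5 h = 38.25 kWh
clothes dryer: Runtime = 25 min × 30 = 750 min = 12.5 h
clothes dryer: 3.89 kW × 12.5 h = 48.625 kWh
Total energy = 86.875 kWh
Cost = 86.875 × £0.35 = £30.41

£30.41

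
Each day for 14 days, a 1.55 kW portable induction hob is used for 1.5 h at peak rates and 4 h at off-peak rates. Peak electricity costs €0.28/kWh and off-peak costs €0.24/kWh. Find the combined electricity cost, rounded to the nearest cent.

Peak energy = 1.55 kW × 1.5 h × 14 = 32.55 kWh
Off-peak energy = 1.55 kW × 4 h × 14 = 86.8 kWh
Cost = 32.55 × €0.28 + 86.8 × €0.24 = €9.114 + €20.832 = €29.95

€29.95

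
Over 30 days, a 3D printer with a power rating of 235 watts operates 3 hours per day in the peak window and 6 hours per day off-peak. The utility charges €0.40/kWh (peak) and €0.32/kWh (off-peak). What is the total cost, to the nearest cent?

€22.00

Peak energy = 0.235 kW × 3 h × 30 = 21.15 kWh
Off-peak energy = 0.235 kW × 6 h × 30 = 42.3 kWh
Cost = 21.15 × €0.40 + 42.3 × €0.32 = €8.46 + €13.536 = €22.00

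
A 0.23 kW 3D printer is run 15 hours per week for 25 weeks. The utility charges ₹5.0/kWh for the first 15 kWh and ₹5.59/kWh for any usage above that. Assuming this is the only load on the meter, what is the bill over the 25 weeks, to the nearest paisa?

Runtime = 15 h/week × 25 weeks = 375 h
Energy = 0.23 kW × 375 h = 86.25 kWh
Tier 1 (0–15 kWh): 15 × ₹5.0 = ₹75
Above 15 kWh: 71.25 × ₹5.59 = ₹398.2875
Bill = ₹473.29

₹473.29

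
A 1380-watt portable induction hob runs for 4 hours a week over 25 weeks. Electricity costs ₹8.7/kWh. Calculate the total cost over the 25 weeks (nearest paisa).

Runtime = 4 h/week × 25 weeks = 100 h
Energy = 1.38 kW × 100 h = 138 kWh
Cost = 138 kWh × ₹8.7/kWh = ₹1200.60

₹1200.60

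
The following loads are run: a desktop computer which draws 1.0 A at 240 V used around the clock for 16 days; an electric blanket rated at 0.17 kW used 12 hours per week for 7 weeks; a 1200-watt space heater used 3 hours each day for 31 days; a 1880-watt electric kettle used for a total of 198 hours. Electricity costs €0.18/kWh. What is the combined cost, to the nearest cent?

€106.25

desktop computer: Power = 1.0 A × 240 V = 240 W = 0.24 kW
desktop computer: Runtime = 24 h × 16 = 384 h
desktop computer: 0.24 kW × 384 h = 92.16 kWh
electric blanket: Runtime = 12 h/week × 7 weeks = 84 h
electric blanket: 0.17 kW × 84 h = 14.28 kWh
space heater: Runtime = 3 h/day × 31 days = 93 h
space heater: 1.2 kW × 93 h = 111.6 kWh
electric kettle: 1.88 kW × 198 h = 372.24 kWh
Total energy = 590.28 kWh
Cost = 590.28 × €0.18 = €106.25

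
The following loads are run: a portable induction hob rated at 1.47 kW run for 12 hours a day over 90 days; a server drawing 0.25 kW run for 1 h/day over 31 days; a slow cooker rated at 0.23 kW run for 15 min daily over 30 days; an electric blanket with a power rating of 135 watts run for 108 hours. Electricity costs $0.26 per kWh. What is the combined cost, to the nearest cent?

$419.03

portable induction hob: Runtime = 12 h/day × 90 days = 1080 h
portable induction hob: 1.47 kW × 1080 h = 1587.6 kWh
server: Runtime = 1 h/day × 31 days = 31 h
server: 0.25 kW × 31 h = 7.75 kWh
slow cooker: Runtime = 15 min × 30 = 450 min = 7.5 h
slow cooker: 0.23 kW × 7.5 h = 1.725 kWh
electric blanket: 0.135 kW × 108 h = 14.58 kWh
Total energy = 1611.655 kWh
Cost = 1611.655 × $0.26 = $419.03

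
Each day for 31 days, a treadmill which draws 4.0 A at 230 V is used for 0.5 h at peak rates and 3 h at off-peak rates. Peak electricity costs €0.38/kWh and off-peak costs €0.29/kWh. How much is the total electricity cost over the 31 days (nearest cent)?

Power = 4.0 A × 230 V = 920 W = 0.92 kW
Peak energy = 0.92 kW × 0.5 h × 31 = 14.26 kWh
Off-peak energy = 0.92 kW × 3 h × 31 = 85.56 kWh
Cost = 14.26 × €0.38 + 85.56 × €0.29 = €5.4188 + €24.8124 = €30.23

€30.23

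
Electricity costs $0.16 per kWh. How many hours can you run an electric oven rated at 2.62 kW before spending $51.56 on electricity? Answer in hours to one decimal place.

123.0 h

Energy available = $51.56 ÷ $0.16/kWh = 322.25 kWh
Hours = 322.25 kWh ÷ 2.62 kW = 123.0 h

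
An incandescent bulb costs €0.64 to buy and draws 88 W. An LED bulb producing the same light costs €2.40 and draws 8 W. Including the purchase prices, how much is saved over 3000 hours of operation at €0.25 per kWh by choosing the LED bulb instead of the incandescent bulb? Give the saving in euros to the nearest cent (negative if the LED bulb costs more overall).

€58.24

incandescent bulb: €0.64 + (88/1000) kW × 3000 h × €0.25 = €0.64 + €66 = €66.64
LED bulb: €2.40 + (8/1000) kW × 3000 h × €0.25 = €2.40 + €6 = €8.4
Saving = €66.64 − €8.4 = €58.24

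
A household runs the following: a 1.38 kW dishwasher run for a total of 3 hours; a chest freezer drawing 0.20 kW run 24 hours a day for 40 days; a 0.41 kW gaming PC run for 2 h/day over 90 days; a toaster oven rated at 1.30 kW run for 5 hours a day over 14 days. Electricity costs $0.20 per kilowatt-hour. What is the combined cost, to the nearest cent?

dishwasher: 1.38 kW × 3 h = 4.14 kWh
chest freezer: Runtime = 24 h × 40 = 960 h
chest freezer: 0.2 kW × 960 h = 192 kWh
gaming PC: Runtime = 2 h/day × 90 days = 180 h
gaming PC: 0.41 kW × 180 h = 73.8 kWh
toaster oven: Runtime = 5 h/day × 14 days = 70 h
toaster oven: 1.3 kW × 70 h = 91 kWh
Total energy = 360.94 kWh
Cost = 360.94 × $0.20 = $72.19

$72.19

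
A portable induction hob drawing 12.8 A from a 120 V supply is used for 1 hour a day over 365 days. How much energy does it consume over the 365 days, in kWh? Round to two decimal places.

560.64 kWh

Power = 12.8 A × 120 V = 1536 W = 1.536 kW
Runtime = 1 h/day × 365 days = 365 h
Energy = 1.536 kW × 365 h = 560.64 kWh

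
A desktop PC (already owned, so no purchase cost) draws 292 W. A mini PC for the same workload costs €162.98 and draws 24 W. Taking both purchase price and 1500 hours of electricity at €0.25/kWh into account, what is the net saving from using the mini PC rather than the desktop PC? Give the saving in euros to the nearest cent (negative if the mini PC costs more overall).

-€62.48

desktop PC: €0.00 + (292/1000) kW × 1500 h × €0.25 = €0.00 + €109.5 = €109.5
mini PC: €162.98 + (24/1000) kW × 1500 h × €0.25 = €162.98 + €9 = €171.98
Saving = €109.5 − €171.98 = −€62.48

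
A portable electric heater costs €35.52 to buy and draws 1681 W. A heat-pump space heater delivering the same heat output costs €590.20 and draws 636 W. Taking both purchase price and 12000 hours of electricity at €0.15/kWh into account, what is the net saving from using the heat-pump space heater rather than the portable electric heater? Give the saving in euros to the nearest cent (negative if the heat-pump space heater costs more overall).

€1326.32

portable electric heater: €35.52 + (1681/1000) kW × 12000 h × €0.15 = €35.52 + €3025.8 = €3061.32
heat-pump space heater: €590.20 + (636/1000) kW × 12000 h × €0.15 = €590.20 + €1144.8 = €1735
Saving = €3061.32 − €1735 = €1326.32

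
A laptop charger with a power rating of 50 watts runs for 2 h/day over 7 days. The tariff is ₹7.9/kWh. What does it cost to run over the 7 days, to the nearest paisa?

₹5.53

Runtime = 2 h/day × 7 days = 14 h
Energy = 0.05 kW × 14 h = 0.7 kWh
Cost = 0.7 kWh × ₹7.9/kWh = ₹5.53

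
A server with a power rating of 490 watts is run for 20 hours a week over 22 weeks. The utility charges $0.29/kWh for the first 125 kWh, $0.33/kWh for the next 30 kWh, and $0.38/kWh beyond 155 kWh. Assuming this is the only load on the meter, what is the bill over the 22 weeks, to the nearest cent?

Runtime = 20 h/week × 22 weeks = 440 h
Energy = 0.49 kW × 440 h = 215.6 kWh
Tier 1 (0–125 kWh): 125 × $0.29 = $36.25
Tier 2 (125–155 kWh): 30 × $0.33 = $9.9
Above 155 kWh: 60.6 × $0.38 = $23.028
Bill = $69.18

$69.18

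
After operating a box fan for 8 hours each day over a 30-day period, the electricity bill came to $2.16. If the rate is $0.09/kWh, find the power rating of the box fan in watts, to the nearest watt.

100 W

Energy = $2.16 ÷ $0.09/kWh = 24 kWh
Runtime = 8 h/day × 30 days = 240 h
Power = 24 kWh ÷ 240 h = 0.1 kW = 100 W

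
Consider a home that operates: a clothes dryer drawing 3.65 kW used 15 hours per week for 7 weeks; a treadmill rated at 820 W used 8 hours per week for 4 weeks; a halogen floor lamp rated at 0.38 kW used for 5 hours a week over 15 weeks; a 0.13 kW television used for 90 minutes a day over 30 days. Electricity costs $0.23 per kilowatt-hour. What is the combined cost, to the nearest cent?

$102.08

clothes dryer: Runtime = 15 h/week × 7 weeks = 105 h
clothes dryer: 3.65 kW × 105 h = 383.25 kWh
treadmill: Runtime = 8 h/week × 4 weeks = 32 h
treadmill: 0.82 kW × 32 h = 26.24 kWh
halogen floor lamp: Runtime = 5 h/week × 15 weeks = 75 h
halogen floor lamp: 0.38 kW × 75 h = 28.5 kWh
television: Runtime = 90 min × 30 = 2700 min = 45 h
television: 0.13 kW × 45 h = 5.85 kWh
Total energy = 443.84 kWh
Cost = 443.84 × $0.23 = $102.08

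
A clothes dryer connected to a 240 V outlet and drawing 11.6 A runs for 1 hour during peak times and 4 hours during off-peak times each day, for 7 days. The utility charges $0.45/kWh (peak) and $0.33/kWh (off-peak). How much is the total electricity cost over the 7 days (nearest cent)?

$34.49

Power = 11.6 A × 240 V = 2784 W = 2.784 kW
Peak energy = 2.784 kW × 1 h × 7 = 19.488 kWh
Off-peak energy = 2.784 kW × 4 h × 7 = 77.952 kWh
Cost = 19.488 × $0.45 + 77.952 × $0.33 = $8.7696 + $25.72416 = $34.49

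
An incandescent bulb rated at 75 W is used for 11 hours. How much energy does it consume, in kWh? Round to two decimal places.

0.83 kWh

Energy = 0.075 kW × 11 h = 0.825 kWh ≈ 0.83 kWh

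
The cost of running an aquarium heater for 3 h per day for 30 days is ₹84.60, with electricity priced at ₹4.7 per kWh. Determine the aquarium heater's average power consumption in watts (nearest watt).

Energy = ₹84.60 ÷ ₹4.7/kWh = 18 kWh
Runtime = 3 h/day × 30 days = 90 h
Power = 18 kWh ÷ 90 h = 0.2 kW = 200 W

200 W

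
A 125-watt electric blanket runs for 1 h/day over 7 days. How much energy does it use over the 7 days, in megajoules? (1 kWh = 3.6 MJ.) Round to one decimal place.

3.2 MJ

Runtime = 1 h/day × 7 days = 7 h
Energy = 0.125 kW × 7 h = 0.875 kWh
= 0.875 × 3.6 MJ = 3.2 MJ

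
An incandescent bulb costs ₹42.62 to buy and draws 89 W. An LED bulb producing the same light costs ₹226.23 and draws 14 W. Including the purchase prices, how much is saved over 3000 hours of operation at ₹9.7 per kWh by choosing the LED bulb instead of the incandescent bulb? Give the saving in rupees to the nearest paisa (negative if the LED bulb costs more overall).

₹1998.89

incandescent bulb: ₹42.62 + (89/1000) kW × 3000 h × ₹9.7 = ₹42.62 + ₹2589.9 = ₹2632.52
LED bulb: ₹226.23 + (14/1000) kW × 3000 h × ₹9.7 = ₹226.23 + ₹407.4 = ₹633.63
Saving = ₹2632.52 − ₹633.63 = ₹1998.89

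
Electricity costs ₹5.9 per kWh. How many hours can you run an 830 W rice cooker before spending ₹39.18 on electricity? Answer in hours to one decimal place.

Energy available = ₹39.18 ÷ ₹5.9/kWh = 6.6407 kWh
Hours = 6.6407 kWh ÷ 0.83 kW = 8.0 h

8.0 h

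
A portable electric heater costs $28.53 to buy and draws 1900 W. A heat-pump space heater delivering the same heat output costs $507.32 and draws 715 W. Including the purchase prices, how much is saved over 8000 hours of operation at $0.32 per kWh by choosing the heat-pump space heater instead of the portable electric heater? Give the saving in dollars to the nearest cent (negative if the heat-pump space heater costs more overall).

portable electric heater: $28.53 + (1900/1000) kW × 8000 h × $0.32 = $28.53 + $4864 = $4892.53
heat-pump space heater: $507.32 + (715/1000) kW × 8000 h × $0.32 = $507.32 + $1830.4 = $2337.72
Saving = $4892.53 − $2337.72 = $2554.81

$2554.81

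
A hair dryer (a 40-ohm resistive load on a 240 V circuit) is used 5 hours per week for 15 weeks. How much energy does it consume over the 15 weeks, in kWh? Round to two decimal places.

108.00 kWh

Power = V²/R = 240²/40 = 1440 W = 1.44 kW
Runtime = 5 h/week × 15 weeks = 75 h
Energy = 1.44 kW × 75 h = 108 kWh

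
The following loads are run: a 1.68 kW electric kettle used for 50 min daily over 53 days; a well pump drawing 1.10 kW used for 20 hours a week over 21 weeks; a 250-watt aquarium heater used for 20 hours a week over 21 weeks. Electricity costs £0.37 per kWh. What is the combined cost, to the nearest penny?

£237.24

electric kettle: Runtime = 50 min × 53 = 2650 min = 44.166666… h
electric kettle: 1.68 kW × 44.166666… h = 74.2 kWh
well pump: Runtime = 20 h/week × 21 weeks = 420 h
well pump: 1.1 kW × 420 h = 462 kWh
aquarium heater: Runtime = 20 h/week × 21 weeks = 420 h
aquarium heater: 0.25 kW × 420 h = 105 kWh
Total energy = 641.2 kWh
Cost = 641.2 × £0.37 = £237.24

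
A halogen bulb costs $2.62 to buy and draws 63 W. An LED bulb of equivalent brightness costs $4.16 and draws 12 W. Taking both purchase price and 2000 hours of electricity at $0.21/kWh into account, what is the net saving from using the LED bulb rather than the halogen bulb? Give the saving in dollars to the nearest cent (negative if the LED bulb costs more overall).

halogen bulb: $2.62 + (63/1000) kW × 2000 h × $0.21 = $2.62 + $26.46 = $29.08
LED bulb: $4.16 + (12/1000) kW × 2000 h × $0.21 = $4.16 + $5.04 = $9.2
Saving = $29.08 − $9.2 = $19.88

$19.88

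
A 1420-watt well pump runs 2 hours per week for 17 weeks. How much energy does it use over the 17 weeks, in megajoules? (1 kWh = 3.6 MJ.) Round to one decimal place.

173.8 MJ

Runtime = 2 h/week × 17 weeks = 34 h
Energy = 1.42 kW × 34 h = 48.28 kWh
= 48.28 × 3.6 MJ = 173.8 MJ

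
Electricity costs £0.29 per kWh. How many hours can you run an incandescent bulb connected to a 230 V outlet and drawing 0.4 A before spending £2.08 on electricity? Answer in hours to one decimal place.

Power = 0.4 A × 230 V = 92 W = 0.092 kW
Energy available = £2.08 ÷ £0.29/kWh = 7.1724 kWh
Hours = 7.1724 kWh ÷ 0.092 kW = 78.0 h

78.0 h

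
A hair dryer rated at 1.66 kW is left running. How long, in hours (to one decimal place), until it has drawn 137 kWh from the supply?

Hours = 137 kWh ÷ 1.66 kW = 82.5 h

82.5 h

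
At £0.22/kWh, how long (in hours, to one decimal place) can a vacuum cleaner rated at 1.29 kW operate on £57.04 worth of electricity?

201.0 h

Energy available = £57.04 ÷ £0.22/kWh = 259.2727 kWh
Hours = 259.2727 kWh ÷ 1.29 kW = 201.0 h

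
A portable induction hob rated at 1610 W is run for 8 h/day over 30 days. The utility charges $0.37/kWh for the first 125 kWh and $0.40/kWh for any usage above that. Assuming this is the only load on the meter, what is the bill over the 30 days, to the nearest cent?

$150.81

Runtime = 8 h/day × 30 days = 240 h
Energy = 1.61 kW × 240 h = 386.4 kWh
Tier 1 (0–125 kWh): 125 × $0.37 = $46.25
Above 125 kWh: 261.4 × $0.40 = $104.56
Bill = $150.81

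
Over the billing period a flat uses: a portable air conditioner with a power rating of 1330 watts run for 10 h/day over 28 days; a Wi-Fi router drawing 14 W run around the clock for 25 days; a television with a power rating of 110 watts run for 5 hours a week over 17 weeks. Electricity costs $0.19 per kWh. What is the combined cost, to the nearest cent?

$74.13

portable air conditioner: Runtime = 10 h/day × 28 days = 280 h
portable air conditioner: 1.33 kW × 280 h = 372.4 kWh
Wi-Fi router: Runtime = 24 h × 25 = 600 h
Wi-Fi router: 0.014 kW × 600 h = 8.4 kWh
television: Runtime = 5 h/week × 17 weeks = 85 h
television: 0.11 kW × 85 h = 9.35 kWh
Total energy = 390.15 kWh
Cost = 390.15 × $0.19 = $74.13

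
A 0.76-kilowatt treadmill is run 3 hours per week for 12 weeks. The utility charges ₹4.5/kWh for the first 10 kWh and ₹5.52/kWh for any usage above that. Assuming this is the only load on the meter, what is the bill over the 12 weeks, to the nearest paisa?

₹140.83

Runtime = 3 h/week × 12 weeks = 36 h
Energy = 0.76 kW × 36 h = 27.36 kWh
Tier 1 (0–10 kWh): 10 × ₹4.5 = ₹45
Above 10 kWh: 17.36 × ₹5.52 = ₹95.8272
Bill = ₹140.83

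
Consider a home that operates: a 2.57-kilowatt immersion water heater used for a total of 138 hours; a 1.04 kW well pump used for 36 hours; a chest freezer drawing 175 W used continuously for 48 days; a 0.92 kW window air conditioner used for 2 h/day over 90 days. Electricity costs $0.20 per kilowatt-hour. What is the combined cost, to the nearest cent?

immersion water heater: 2.57 kW × 138 h = 354.66 kWh
well pump: 1.04 kW × 36 h = 37.44 kWh
chest freezer: Runtime = 24 h × 48 = 1152 h
chest freezer: 0.175 kW × 1152 h = 201.6 kWh
window air conditioner: Runtime = 2 h/day × 90 days = 180 h
window air conditioner: 0.92 kW × 180 h = 165.6 kWh
Total energy = 759.3 kWh
Cost = 759.3 × $0.20 = $151.86

$151.86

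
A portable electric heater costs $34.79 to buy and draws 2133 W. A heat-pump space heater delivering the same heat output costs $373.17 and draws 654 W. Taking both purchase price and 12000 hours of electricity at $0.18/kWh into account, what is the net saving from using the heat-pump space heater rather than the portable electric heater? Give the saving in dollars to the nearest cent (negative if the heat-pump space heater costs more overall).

$2856.26

portable electric heater: $34.79 + (2133/1000) kW × 12000 h × $0.18 = $34.79 + $4607.28 = $4642.07
heat-pump space heater: $373.17 + (654/1000) kW × 12000 h × $0.18 = $373.17 + $1412.64 = $1785.81
Saving = $4642.07 − $1785.81 = $2856.26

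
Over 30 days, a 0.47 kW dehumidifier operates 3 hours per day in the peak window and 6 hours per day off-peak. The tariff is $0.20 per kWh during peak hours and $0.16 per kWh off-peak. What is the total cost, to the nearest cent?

$22.00

Peak energy = 0.47 kW × 3 h × 30 = 42.3 kWh
Off-peak energy = 0.47 kW × 6 h × 30 = 84.6 kWh
Cost = 42.3 × $0.20 + 84.6 × $0.16 = $8.46 + $13.536 = $22.00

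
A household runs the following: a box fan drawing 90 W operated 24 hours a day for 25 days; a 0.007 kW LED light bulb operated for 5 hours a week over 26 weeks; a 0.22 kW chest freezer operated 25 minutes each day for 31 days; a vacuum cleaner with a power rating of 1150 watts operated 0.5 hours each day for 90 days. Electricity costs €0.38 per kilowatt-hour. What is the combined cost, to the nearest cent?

box fan: Runtime = 24 h × 25 = 600 h
box fan: 0.09 kW × 600 h = 54 kWh
LED light bulb: Runtime = 5 h/week × 26 weeks = 130 h
LED light bulb: 0.007 kW × 130 h = 0.91 kWh
chest freezer: Runtime = 25 min × 31 = 775 min = 12.916666… h
chest freezer: 0.22 kW × 12.916666… h = 2.841666… kWh
vacuum cleaner: Runtime = 0.5 h/day × 90 days = 45 h
vacuum cleaner: 1.15 kW × 45 h = 51.75 kWh
Total energy = 109.501666… kWh
Cost = 109.501666… × €0.38 = €41.61

€41.61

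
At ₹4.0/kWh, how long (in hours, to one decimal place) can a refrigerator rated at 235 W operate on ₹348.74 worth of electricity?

371.0 h

Energy available = ₹348.74 ÷ ₹4.0/kWh = 87.185 kWh
Hours = 87.185 kWh ÷ 0.235 kW = 371.0 h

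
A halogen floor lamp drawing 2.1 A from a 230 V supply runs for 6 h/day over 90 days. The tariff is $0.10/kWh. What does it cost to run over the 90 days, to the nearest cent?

$26.08

Power = 2.1 A × 230 V = 483 W = 0.483 kW
Runtime = 6 h/day × 90 days = 540 h
Energy = 0.483 kW × 540 h = 260.82 kWh
Cost = 260.82 kWh × $0.10/kWh = $26.08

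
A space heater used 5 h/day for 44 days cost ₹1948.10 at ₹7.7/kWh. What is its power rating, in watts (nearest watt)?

Energy = ₹1948.10 ÷ ₹7.7/kWh = 253 kWh
Runtime = 5 h/day × 44 days = 220 h
Power = 253 kWh ÷ 220 h = 1.15 kW = 1150 W

1150 W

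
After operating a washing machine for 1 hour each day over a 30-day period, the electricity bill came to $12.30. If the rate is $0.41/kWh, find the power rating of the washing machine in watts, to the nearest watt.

Energy = $12.30 ÷ $0.41/kWh = 30 kWh
Runtime = 1 h/day × 30 days = 30 h
Power = 30 kWh ÷ 30 h = 1 kW = 1000 W

1000 W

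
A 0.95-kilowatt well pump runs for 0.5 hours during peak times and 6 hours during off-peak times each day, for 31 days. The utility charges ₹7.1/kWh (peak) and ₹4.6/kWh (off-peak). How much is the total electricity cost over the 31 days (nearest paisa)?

₹917.37

Peak energy = 0.95 kW × 0.5 h × 31 = 14.725 kWh
Off-peak energy = 0.95 kW × 6 h × 31 = 176.7 kWh
Cost = 14.725 × ₹7.1 + 176.7 × ₹4.6 = ₹104.5475 + ₹812.82 = ₹917.37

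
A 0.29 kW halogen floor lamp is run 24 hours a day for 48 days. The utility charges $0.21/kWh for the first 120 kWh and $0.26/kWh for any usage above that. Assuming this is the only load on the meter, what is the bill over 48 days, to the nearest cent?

Runtime = 24 h × 48 = 1152 h
Energy = 0.29 kW × 1152 h = 334.08 kWh
Tier 1 (0–120 kWh): 120 × $0.21 = $25.2
Above 120 kWh: 214.08 × $0.26 = $55.6608
Bill = $80.86

$80.86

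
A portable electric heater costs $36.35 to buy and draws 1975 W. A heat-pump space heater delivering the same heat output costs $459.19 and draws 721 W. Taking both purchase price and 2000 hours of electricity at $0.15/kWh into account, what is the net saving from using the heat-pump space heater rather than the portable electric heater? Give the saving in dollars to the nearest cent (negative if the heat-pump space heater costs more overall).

portable electric heater: $36.35 + (1975/1000) kW × 2000 h × $0.15 = $36.35 + $592.5 = $628.85
heat-pump space heater: $459.19 + (721/1000) kW × 2000 h × $0.15 = $459.19 + $216.3 = $675.49
Saving = $628.85 − $675.49 = −$46.64

-$46.64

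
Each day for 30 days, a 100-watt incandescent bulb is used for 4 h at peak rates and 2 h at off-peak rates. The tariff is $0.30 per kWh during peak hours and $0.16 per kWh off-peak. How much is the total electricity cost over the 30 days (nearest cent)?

$4.56

Peak energy = 0.1 kW × 4 h × 30 = 12 kWh
Off-peak energy = 0.1 kW × 2 h × 30 = 6 kWh
Cost = 12 × $0.30 + 6 × $0.16 = $3.6 + $0.96 = $4.56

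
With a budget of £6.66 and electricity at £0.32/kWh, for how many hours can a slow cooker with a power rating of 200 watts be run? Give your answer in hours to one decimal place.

104.1 h

Energy available = £6.66 ÷ £0.32/kWh = 20.8125 kWh
Hours = 20.8125 kWh ÷ 0.2 kW = 104.1 h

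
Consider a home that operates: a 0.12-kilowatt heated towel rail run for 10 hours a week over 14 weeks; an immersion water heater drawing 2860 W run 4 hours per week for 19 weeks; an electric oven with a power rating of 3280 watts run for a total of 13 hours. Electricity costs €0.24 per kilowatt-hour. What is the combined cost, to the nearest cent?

€66.43

heated towel rail: Runtime = 10 h/week × 14 weeks = 140 h
heated towel rail: 0.12 kW × 140 h = 16.8 kWh
immersion water heater: Runtime = 4 h/week × 19 weeks = 76 h
immersion water heater: 2.86 kW × 76 h = 217.36 kWh
electric oven: 3.28 kW × 13 h = 42.64 kWh
Total energy = 276.8 kWh
Cost = 276.8 × €0.24 = €66.43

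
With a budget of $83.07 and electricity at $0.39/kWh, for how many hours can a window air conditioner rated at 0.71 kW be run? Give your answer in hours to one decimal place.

Energy available = $83.07 ÷ $0.39/kWh = 213 kWh
Hours = 213 kWh ÷ 0.71 kW = 300.0 h

300.0 h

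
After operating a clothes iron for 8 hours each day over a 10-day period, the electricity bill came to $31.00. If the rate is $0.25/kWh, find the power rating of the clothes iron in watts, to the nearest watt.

Energy = $31.00 ÷ $0.25/kWh = 124 kWh
Runtime = 8 h/day × 10 days = 80 h
Power = 124 kWh ÷ 80 h = 1.55 kW = 1550 W

1550 W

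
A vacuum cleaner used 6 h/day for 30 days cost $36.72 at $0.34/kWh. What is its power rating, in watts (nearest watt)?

600 W

Energy = $36.72 ÷ $0.34/kWh = 108 kWh
Runtime = 6 h/day × 30 days = 180 h
Power = 108 kWh ÷ 180 h = 0.6 kW = 600 W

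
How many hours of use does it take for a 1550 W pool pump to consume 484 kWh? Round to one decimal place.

Hours = 484 kWh ÷ 1.55 kW = 312.3 h

312.3 h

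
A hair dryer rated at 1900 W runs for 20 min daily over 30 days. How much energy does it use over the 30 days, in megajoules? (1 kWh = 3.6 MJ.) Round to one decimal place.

Runtime = 20 min × 30 = 600 min = 10 h
Energy = 1.9 kW × 10 h = 19 kWh
= 19 × 3.6 MJ = 68.4 MJ

68.4 MJ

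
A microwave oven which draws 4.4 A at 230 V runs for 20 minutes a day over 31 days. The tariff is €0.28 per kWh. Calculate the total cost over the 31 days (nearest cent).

Power = 4.4 A × 230 V = 1012 W = 1.012 kW
Runtime = 20 min × 31 = 620 min = 10.333333… h
Energy = 1.012 kW × 10.333333… h = 10.457333… kWh
Cost = 10.457333… kWh × €0.28/kWh = €2.93

€2.93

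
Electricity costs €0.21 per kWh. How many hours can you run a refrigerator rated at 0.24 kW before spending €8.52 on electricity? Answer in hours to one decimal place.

169.0 h

Energy available = €8.52 ÷ €0.21/kWh = 40.5714 kWh
Hours = 40.5714 kWh ÷ 0.24 kW = 169.0 h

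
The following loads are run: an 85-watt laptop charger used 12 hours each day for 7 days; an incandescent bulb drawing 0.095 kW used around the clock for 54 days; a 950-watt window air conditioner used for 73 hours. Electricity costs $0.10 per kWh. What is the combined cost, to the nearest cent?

laptop charger: Runtime = 12 h/day × 7 days = 84 h
laptop charger: 0.085 kW × 84 h = 7.14 kWh
incandescent bulb: Runtime = 24 h × 54 = 1296 h
incandescent bulb: 0.095 kW × 1296 h = 123.12 kWh
window air conditioner: 0.95 kW × 73 h = 69.35 kWh
Total energy = 199.61 kWh
Cost = 199.61 × $0.10 = $19.96

$19.96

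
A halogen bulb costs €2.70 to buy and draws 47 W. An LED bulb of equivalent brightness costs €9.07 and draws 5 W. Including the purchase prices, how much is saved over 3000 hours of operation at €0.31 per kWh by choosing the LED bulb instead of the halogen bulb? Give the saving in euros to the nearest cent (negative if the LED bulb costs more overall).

€32.69

halogen bulb: €2.70 + (47/1000) kW × 3000 h × €0.31 = €2.70 + €43.71 = €46.41
LED bulb: €9.07 + (5/1000) kW × 3000 h × €0.31 = €9.07 + €4.65 = €13.72
Saving = €46.41 − €13.72 = €32.69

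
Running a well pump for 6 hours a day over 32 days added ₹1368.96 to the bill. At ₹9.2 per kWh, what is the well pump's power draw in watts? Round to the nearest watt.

775 W

Energy = ₹1368.96 ÷ ₹9.2/kWh = 148.8 kWh
Runtime = 6 h/day × 32 days = 192 h
Power = 148.8 kWh ÷ 192 h = 0.775 kW = 775 W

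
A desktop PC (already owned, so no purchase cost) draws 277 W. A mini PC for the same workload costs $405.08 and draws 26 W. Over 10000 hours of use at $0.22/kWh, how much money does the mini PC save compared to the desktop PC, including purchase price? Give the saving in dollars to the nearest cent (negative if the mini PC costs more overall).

desktop PC: $0.00 + (277/1000) kW × 10000 h × $0.22 = $0.00 + $609.4 = $609.4
mini PC: $405.08 + (26/1000) kW × 10000 h × $0.22 = $405.08 + $57.2 = $462.28
Saving = $609.4 − $462.28 = $147.12

$147.12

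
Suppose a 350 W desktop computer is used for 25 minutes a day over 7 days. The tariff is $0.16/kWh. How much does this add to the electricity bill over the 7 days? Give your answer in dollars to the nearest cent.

$0.16

Runtime = 25 min × 7 = 175 min = 2.916666… h
Energy = 0.35 kW × 2.916666… h = 1.020833… kWh
Cost = 1.020833… kWh × $0.16/kWh = $0.16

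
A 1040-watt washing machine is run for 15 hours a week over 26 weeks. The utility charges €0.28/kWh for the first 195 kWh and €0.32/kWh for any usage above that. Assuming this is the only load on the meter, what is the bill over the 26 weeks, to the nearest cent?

€121.99

Runtime = 15 h/week × 26 weeks = 390 h
Energy = 1.04 kW × 390 h = 405.6 kWh
Tier 1 (0–195 kWh): 195 × €0.28 = €54.6
Above 195 kWh: 210.6 × €0.32 = €67.392
Bill = €121.99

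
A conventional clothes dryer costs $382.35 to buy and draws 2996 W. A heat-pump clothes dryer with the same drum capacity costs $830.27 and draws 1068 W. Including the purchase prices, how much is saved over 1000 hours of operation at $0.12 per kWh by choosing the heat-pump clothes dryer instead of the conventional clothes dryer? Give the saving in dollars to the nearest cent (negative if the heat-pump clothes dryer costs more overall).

-$216.56

conventional clothes dryer: $382.35 + (2996/1000) kW × 1000 h × $0.12 = $382.35 + $359.52 = $741.87
heat-pump clothes dryer: $830.27 + (1068/1000) kW × 1000 h × $0.12 = $830.27 + $128.16 = $958.43
Saving = $741.87 − $958.43 = −$216.56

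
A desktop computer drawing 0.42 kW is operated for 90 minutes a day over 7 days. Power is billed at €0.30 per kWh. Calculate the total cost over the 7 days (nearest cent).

€1.32

Runtime = 90 min × 7 = 630 min = 10.5 h
Energy = 0.42 kW × 10.5 h = 4.41 kWh
Cost = 4.41 kWh × €0.30/kWh = €1.32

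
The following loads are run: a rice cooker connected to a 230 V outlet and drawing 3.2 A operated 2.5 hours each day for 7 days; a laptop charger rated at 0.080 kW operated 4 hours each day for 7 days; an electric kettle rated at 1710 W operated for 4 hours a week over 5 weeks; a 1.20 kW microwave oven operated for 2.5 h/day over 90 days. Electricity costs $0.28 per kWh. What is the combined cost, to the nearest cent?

$89.41

rice cooker: Power = 3.2 A × 230 V = 736 W = 0.736 kW
rice cooker: Runtime = 2.5 h/day × 7 days = 17.5 h
rice cooker: 0.736 kW × 17.5 h = 12.88 kWh
laptop charger: Runtime = 4 h/day × 7 days = 28 h
laptop charger: 0.08 kW × 28 h = 2.24 kWh
electric kettle: Runtime = 4 h/week × 5 weeks = 20 h
electric kettle: 1.71 kW × 20 h = 34.2 kWh
microwave oven: Runtime = 2.5 h/day × 90 days = 225 h
microwave oven: 1.2 kW × 225 h = 270 kWh
Total energy = 319.32 kWh
Cost = 319.32 × $0.28 = $89.41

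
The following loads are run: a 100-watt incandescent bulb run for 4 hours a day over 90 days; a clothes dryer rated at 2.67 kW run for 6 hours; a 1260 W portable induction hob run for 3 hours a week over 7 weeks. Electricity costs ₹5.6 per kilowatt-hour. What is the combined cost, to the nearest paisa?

₹439.49

incandescent bulb: Runtime = 4 h/day × 90 days = 360 h
incandescent bulb: 0.1 kW × 360 h = 36 kWh
clothes dryer: 2.67 kW × 6 h = 16.02 kWh
portable induction hob: Runtime = 3 h/week × 7 weeks = 21 h
portable induction hob: 1.26 kW × 21 h = 26.46 kWh
Total energy = 78.48 kWh
Cost = 78.48 × ₹5.6 = ₹439.49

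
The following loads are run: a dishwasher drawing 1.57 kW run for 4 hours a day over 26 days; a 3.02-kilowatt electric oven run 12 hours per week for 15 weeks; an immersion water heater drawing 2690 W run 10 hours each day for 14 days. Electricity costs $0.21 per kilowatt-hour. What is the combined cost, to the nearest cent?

dishwasher: Runtime = 4 h/day × 26 days = 104 h
dishwasher: 1.57 kW × 104 h = 163.28 kWh
electric oven: Runtime = 12 h/week × 15 weeks = 180 h
electric oven: 3.02 kW × 180 h = 543.6 kWh
immersion water heater: Runtime = 10 h/day × 14 days = 140 h
immersion water heater: 2.69 kW × 140 h = 376.6 kWh
Total energy = 1083.48 kWh
Cost = 1083.48 × $0.21 = $227.53

$227.53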